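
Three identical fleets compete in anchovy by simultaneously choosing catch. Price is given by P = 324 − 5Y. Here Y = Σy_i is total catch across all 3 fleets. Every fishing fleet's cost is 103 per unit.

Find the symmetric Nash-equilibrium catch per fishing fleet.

A representative fishing fleet's profit is π_i = y_i(324 − 5Y) − 103y_i, with Y = y_i + Σ_{j≠i} y_j.
First-order condition: 221 − 10y_i − 5Σ_{j≠i} y_j = 0.
With identical fishing fleets, set every y_j = y: then 221 − 10y − 10y = 0, i.e. y = 221/20 = 11.05.

11.05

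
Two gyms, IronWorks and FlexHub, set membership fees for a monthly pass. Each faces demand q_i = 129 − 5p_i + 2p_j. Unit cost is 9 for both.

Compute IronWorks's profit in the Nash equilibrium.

IronWorks's profit: π = (p_{IronWorks} − 9)(129 − 5p_{IronWorks} + 2p_{FlexHub}).
∂π/∂p_{IronWorks} = 174 − 10p_{IronWorks} + 2p_{FlexHub} = 0 ⇒ p_{IronWorks} = 17.4 + 0.2p_{FlexHub}.
Setting p_{IronWorks} = p_{FlexHub} in the reaction function: p_{IronWorks} = 17.4 + 0.2p_{IronWorks}, so p_{IronWorks} = 17.4 / 0.8 = 21.75.
q_{IronWorks} = 129 − 5·21.75 + 2·21.75 = 63.75.
Profit = (21.75 − 9)·63.75 = 812.8125.

812.8125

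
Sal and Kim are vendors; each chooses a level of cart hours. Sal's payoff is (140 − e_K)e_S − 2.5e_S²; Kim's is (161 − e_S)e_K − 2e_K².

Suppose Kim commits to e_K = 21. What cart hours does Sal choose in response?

23.8

Expanding Sal's payoff: 140e_S − e_Ke_S − 2.5e_S².
∂π/∂e_S = 140 − e_K − 5e_S = 0, so e_S = 28 − 0.2e_K.
At e_K = 21: e_S = 28 − 0.2·21 = 23.8.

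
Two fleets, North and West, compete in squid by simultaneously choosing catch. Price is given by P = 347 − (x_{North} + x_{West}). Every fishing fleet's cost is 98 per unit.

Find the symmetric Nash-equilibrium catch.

Fishing fleet North's profit: π = x_{North}(347 − (x_{North} + x_{West})) − 98x_{North}.
∂π/∂x_{North} = 249 − 2x_{North} − x_{West} = 0, so x_{North} = 124.5 − 0.5x_{West}.
Setting x_{North} = x_{West} in the reaction function: x_{North} = 124.5 − 0.5x_{North}, so x_{North} = 124.5 / 1.5 = 83.

83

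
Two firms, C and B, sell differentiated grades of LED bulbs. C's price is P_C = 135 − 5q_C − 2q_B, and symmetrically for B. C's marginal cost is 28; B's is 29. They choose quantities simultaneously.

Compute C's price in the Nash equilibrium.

72.6875

Firm C's profit: π = q_C(135 − 5q_C − 2q_B) − 28q_C.
∂π/∂q_C = 107 − 10q_C − 2q_B = 0 ⇒ q_C = 10.7 − 0.2q_B.
Similarly q_B = 10.6 − 0.2q_C.
Substituting the second reaction function into the first: q_C = 10.7 − 0.2(10.6 − 0.2q_C), which gives 0.96q_C = 8.58 ⇒ q_C = 8.9375.
Then q_B = 10.6 − 0.2·8.9375 = 8.8125.
P_C = 135 − 5·8.9375 − 2·8.8125 = 72.6875.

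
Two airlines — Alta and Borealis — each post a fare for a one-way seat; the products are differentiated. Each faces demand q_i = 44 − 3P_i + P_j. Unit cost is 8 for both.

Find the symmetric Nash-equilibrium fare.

Alta's profit: π = (P_{Alta} − 8)(44 − 3P_{Alta} + P_{Borealis}).
∂π/∂P_{Alta} = 68 − 6P_{Alta} + P_{Borealis} = 0 ⇒ P_{Alta} = 34/3 + (1/6)P_{Borealis}.
The game is symmetric, so in equilibrium P_{Borealis} = P_{Alta}: the reaction function gives (5/6)P_{Alta} = 34/3, hence P_{Alta} = 13.6.

13.6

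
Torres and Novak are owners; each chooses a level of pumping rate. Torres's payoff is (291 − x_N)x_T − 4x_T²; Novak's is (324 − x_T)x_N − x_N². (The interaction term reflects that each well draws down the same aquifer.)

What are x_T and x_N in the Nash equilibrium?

Expanding Torres's payoff: 291x_T − x_Nx_T − 4x_T².
∂π/∂x_T = 291 − x_N − 8x_T = 0, so x_T = 36.375 − 0.125x_N.
Likewise for Novak: x_N = 162 − 0.5x_T.
Solving the two reaction functions simultaneously: (1 − (−0.125)(−0.5))x_T = 36.375 − 0.125·162, so 0.9375x_T = 16.125 and x_T = 17.2.
Then x_N = 162 − 0.5·17.2 = 153.4.

17.2, 153.4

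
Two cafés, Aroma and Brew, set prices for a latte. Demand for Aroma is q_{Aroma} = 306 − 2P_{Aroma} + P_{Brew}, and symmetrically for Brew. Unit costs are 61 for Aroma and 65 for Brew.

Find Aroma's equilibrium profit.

13513.68

Aroma's profit: π = (P_{Aroma} − 61)(306 − 2P_{Aroma} + P_{Brew}).
∂π/∂P_{Aroma} = 428 − 4P_{Aroma} + P_{Brew} = 0 ⇒ P_{Aroma} = 107 + 0.25P_{Brew}.
Similarly P_{Brew} = 109 + 0.25P_{Aroma}.
Substituting the second reaction function into the first: P_{Aroma} = 107 + 0.25(109 + 0.25P_{Aroma}), which gives 0.9375P_{Aroma} = 134.25 ⇒ P_{Aroma} = 143.2.
Then P_{Brew} = 109 + 0.25·143.2 = 144.8.
q_{Aroma} = 306 − 2·143.2 + 144.8 = 164.4.
Profit = (143.2 − 61)·164.4 = 13513.68.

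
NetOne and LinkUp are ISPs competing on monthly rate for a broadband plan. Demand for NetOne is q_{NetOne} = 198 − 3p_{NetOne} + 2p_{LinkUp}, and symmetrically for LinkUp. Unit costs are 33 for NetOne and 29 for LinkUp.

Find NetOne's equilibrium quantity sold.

NetOne's profit: π = (p_{NetOne} − 33)(198 − 3p_{NetOne} + 2p_{LinkUp}).
∂π/∂p_{NetOne} = 297 − 6p_{NetOne} + 2p_{LinkUp} = 0 ⇒ p_{NetOne} = 49.5 + (1/3)p_{LinkUp}.
Similarly p_{LinkUp} = 47.5 + (1/3)p_{NetOne}.
Plugging p_{LinkUp} into NetOne's best response: p_{NetOne} = 49.5 + (1/3)(47.5 + (1/3)p_{NetOne}) ⇒ (8/9)p_{NetOne} = 196/3, so p_{NetOne} = 73.5.
Then p_{LinkUp} = 47.5 + (1/3)·73.5 = 72.
q_{NetOne} = 198 − 3·73.5 + 2·72 = 121.5.

121.5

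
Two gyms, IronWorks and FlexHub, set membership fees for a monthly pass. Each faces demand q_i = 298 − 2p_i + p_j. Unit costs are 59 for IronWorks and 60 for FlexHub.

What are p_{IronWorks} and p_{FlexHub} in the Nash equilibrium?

138.8, 139.2

IronWorks's profit: π = (p_{IronWorks} − 59)(298 − 2p_{IronWorks} + p_{FlexHub}).
∂π/∂p_{IronWorks} = 416 − 4p_{IronWorks} + p_{FlexHub} = 0 ⇒ p_{IronWorks} = 104 + 0.25p_{FlexHub}.
Similarly p_{FlexHub} = 104.5 + 0.25p_{IronWorks}.
Solving the two reaction functions simultaneously: (1 − (0.25)(0.25))p_{IronWorks} = 104 + 0.25·104.5, so 0.9375p_{IronWorks} = 130.125 and p_{IronWorks} = 138.8.
Then p_{FlexHub} = 104.5 + 0.25·138.8 = 139.2.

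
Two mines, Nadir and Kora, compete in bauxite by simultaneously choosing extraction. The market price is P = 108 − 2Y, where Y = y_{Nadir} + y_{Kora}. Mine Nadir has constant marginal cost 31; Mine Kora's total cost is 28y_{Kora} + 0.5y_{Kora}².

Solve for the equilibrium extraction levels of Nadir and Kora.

Mine Nadir's profit: π = y_{Nadir}(108 − 2(y_{Nadir} + y_{Kora})) − 31y_{Nadir}.
∂π/∂y_{Nadir} = 77 − 4y_{Nadir} − 2y_{Kora} = 0, so y_{Nadir} = 19.25 − 0.5y_{Kora}.
For Kora: ∂π/∂y_{Kora} = 80 − 5y_{Kora} − 2y_{Nadir} = 0 ⇒ y_{Kora} = 16 − 0.4y_{Nadir}.
Solving the two reaction functions simultaneously: (1 − (−0.5)(−0.4))y_{Nadir} = 19.25 − 0.5·16, so 0.8y_{Nadir} = 11.25 and y_{Nadir} = 14.0625.
Then y_{Kora} = 16 − 0.4·14.0625 = 10.375.

14.0625, 10.375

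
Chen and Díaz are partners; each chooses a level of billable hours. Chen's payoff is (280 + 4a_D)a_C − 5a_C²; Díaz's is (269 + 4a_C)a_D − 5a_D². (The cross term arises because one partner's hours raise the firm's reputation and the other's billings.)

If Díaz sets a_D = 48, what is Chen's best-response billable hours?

47.2

Expanding Chen's payoff: 280a_C + 4a_Da_C − 5a_C².
∂π/∂a_C = 280 + 4a_D − 10a_C = 0, so a_C = 28 + 0.4a_D.
At a_D = 48: a_C = 28 + 0.4·48 = 47.2.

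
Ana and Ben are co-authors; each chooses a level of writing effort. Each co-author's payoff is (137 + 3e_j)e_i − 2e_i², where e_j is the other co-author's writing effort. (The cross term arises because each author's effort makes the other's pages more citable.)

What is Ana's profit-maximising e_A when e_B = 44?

Ana's payoff is (137 + 3e_B)e_A − 2e_A².
∂π/∂e_A = 137 + 3e_B − 4e_A = 0, so e_A = 34.25 + 0.75e_B.
At e_B = 44: e_A = 34.25 + 0.75·44 = 67.25.

67.25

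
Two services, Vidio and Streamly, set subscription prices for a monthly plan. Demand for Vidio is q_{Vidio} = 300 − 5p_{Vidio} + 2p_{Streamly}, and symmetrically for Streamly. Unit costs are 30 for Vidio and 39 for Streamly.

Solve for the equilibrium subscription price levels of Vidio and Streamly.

57.1875, 60.9375

Vidio's profit: π = (p_{Vidio} − 30)(300 − 5p_{Vidio} + 2p_{Streamly}).
∂π/∂p_{Vidio} = 450 − 10p_{Vidio} + 2p_{Streamly} = 0 ⇒ p_{Vidio} = 45 + 0.2p_{Streamly}.
Similarly p_{Streamly} = 49.5 + 0.2p_{Vidio}.
Solving the two reaction functions simultaneously: (1 − (0.2)(0.2))p_{Vidio} = 45 + 0.2·49.5, so 0.96p_{Vidio} = 54.9 and p_{Vidio} = 57.1875.
Then p_{Streamly} = 49.5 + 0.2·57.1875 = 60.9375.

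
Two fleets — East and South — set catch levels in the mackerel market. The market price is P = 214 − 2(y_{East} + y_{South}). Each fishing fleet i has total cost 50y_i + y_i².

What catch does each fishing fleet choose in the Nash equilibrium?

20.5

Fishing fleet East's profit: π = y_{East}(214 − 2(y_{East} + y_{South})) − 50y_{East} − y_{East}².
∂π/∂y_{East} = 164 − 6y_{East} − 2y_{South} = 0, so y_{East} = 82/3 − (1/3)y_{South}.
Setting y_{East} = y_{South} in the reaction function: y_{East} = 82/3 − (1/3)y_{East}, so y_{East} = (82/3) / (4/3) = 20.5.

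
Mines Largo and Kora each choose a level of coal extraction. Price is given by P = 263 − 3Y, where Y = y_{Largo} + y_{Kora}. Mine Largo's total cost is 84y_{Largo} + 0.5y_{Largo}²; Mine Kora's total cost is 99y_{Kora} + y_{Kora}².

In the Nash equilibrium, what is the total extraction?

33

Mine Largo's profit: π = y_{Largo}(263 − 3(y_{Largo} + y_{Kora})) − 84y_{Largo} − 0.5y_{Largo}².
∂π/∂y_{Largo} = 179 − 7y_{Largo} − 3y_{Kora} = 0, so y_{Largo} = 179/7 − (3/7)y_{Kora}.
For Kora: ∂π/∂y_{Kora} = 164 − 8y_{Kora} − 3y_{Largo} = 0 ⇒ y_{Kora} = 20.5 − 0.375y_{Largo}.
Plugging y_{Kora} into Largo's best response: y_{Largo} = 179/7 − (3/7)(20.5 − 0.375y_{Largo}) ⇒ (47/56)y_{Largo} = 235/14, so y_{Largo} = 20.
Then y_{Kora} = 20.5 − 0.375·20 = 13.
Total extraction: 20 + 13 = 33.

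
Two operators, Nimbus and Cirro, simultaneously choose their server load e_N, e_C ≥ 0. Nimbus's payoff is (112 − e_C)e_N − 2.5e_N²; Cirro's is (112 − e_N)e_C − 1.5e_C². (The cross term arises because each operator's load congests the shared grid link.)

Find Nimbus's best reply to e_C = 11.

20.2

Expanding Nimbus's payoff: 112e_N − e_Ce_N − 2.5e_N².
∂π/∂e_N = 112 − e_C − 5e_N = 0, so e_N = 22.4 − 0.2e_C.
At e_C = 11: e_N = 22.4 − 0.2·11 = 20.2.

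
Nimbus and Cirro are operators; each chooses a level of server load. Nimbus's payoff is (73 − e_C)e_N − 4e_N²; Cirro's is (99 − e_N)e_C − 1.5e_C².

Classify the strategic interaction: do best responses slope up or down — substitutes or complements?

Expanding Nimbus's payoff: 73e_N − e_Ce_N − 4e_N².
∂π/∂e_N = 73 − e_C − 8e_N = 0, so e_N = 9.125 − 0.125e_C.
The best-response slope de_N/de_C = −0.125 < 0: the reaction function is downward-sloping, so the choices are strategic substitutes.

strategic substitutes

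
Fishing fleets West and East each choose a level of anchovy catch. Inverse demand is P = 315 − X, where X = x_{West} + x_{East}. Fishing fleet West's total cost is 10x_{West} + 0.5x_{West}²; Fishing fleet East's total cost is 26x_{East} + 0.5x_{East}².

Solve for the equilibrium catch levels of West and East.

78.25, 70.25

Fishing fleet West's profit: π = x_{West}(315 − (x_{West} + x_{East})) − 10x_{West} − 0.5x_{West}².
∂π/∂x_{West} = 305 − 3x_{West} − x_{East} = 0, so x_{West} = 305/3 − (1/3)x_{East}.
By the same steps for East: x_{East} = 289/3 − (1/3)x_{West}.
Solving the two reaction functions simultaneously: (1 − (−1/3)(−1/3))x_{West} = 305/3 − (1/3)·(289/3), so (8/9)x_{West} = 626/9 and x_{West} = 78.25.
Then x_{East} = 289/3 − (1/3)·78.25 = 70.25.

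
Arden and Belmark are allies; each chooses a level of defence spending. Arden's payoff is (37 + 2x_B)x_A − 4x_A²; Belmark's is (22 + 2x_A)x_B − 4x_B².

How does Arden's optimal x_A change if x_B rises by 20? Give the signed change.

Expanding Arden's payoff: 37x_A + 2x_Bx_A − 4x_A².
∂π/∂x_A = 37 + 2x_B − 8x_A = 0, so x_A = 4.625 + 0.25x_B.
The reaction-function slope is 0.25, so a 20-unit rise in x_B moves x_A by 0.25 × 20 = 5. Arden's best response rises — the actions are strategic complements.

5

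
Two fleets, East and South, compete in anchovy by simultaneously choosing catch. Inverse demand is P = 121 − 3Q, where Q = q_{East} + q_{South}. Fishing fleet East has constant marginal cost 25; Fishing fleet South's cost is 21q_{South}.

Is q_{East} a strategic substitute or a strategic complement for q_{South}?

strategic substitutes

Fishing fleet East's profit: π = q_{East}(121 − 3(q_{East} + q_{South})) − 25q_{East}.
∂π/∂q_{East} = 96 − 6q_{East} − 3q_{South} = 0, so q_{East} = 16 − 0.5q_{South}.
The best-response slope dq_{East}/dq_{South} = −0.5 < 0: the reaction function is downward-sloping, so the choices are strategic substitutes.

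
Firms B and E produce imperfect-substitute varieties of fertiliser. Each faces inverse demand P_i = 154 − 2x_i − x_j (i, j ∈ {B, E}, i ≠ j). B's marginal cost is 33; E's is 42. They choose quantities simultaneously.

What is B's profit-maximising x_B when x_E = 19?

Firm B's profit: π = x_B(154 − 2x_B − x_E) − 33x_B.
∂π/∂x_B = 121 − 4x_B − x_E = 0 ⇒ x_B = 30.25 − 0.25x_E.
At x_E = 19: x_B = 30.25 − 0.25·19 = 25.5.

25.5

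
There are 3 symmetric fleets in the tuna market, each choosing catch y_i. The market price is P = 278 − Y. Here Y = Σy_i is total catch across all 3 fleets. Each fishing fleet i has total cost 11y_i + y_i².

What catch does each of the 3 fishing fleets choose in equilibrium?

44.5

A representative fishing fleet's profit is π_i = y_i(278 − Y) − 11y_i − y_i², with Y = y_i + Σ_{j≠i} y_j.
First-order condition: 267 − 4y_i − Σ_{j≠i} y_j = 0.
Imposing symmetry (y_j = y for all j) turns Σ_{j≠i} y_j into 2y, so 267 = 6y and y = 44.5.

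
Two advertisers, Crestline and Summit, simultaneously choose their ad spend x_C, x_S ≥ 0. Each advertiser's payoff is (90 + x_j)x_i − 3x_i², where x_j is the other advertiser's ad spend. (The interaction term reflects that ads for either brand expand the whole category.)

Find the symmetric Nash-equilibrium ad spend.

18

Crestline's payoff is (90 + x_S)x_C − 3x_C².
∂π/∂x_C = 90 + x_S − 6x_C = 0, so x_C = 15 + (1/6)x_S.
The game is symmetric, so in equilibrium x_S = x_C: the reaction function gives (5/6)x_C = 15, hence x_C = 18.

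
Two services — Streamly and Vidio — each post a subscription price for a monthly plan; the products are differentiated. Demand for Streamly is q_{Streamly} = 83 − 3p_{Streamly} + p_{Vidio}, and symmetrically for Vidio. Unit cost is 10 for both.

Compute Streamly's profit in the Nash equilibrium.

Streamly's profit: π = (p_{Streamly} − 10)(83 − 3p_{Streamly} + p_{Vidio}).
∂π/∂p_{Streamly} = 113 − 6p_{Streamly} + p_{Vidio} = 0 ⇒ p_{Streamly} = 113/6 + (1/6)p_{Vidio}.
Setting p_{Streamly} = p_{Vidio} in the reaction function: p_{Streamly} = 113/6 + (1/6)p_{Streamly}, so p_{Streamly} = (113/6) / (5/6) = 22.6.
q_{Streamly} = 83 − 3·22.6 + 22.6 = 37.8.
Profit = (22.6 − 10)·37.8 = 476.28.

476.28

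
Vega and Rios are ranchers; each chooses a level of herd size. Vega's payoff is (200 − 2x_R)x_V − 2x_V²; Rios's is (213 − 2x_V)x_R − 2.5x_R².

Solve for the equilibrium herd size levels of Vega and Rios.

Expanding Vega's payoff: 200x_V − 2x_Rx_V − 2x_V².
∂π/∂x_V = 200 − 2x_R − 4x_V = 0, so x_V = 50 − 0.5x_R.
Likewise for Rios: x_R = 42.6 − 0.4x_V.
Substituting the second reaction function into the first: x_V = 50 − 0.5(42.6 − 0.4x_V), which gives 0.8x_V = 28.7 ⇒ x_V = 35.875.
Then x_R = 42.6 − 0.4·35.875 = 28.25.

35.875, 28.25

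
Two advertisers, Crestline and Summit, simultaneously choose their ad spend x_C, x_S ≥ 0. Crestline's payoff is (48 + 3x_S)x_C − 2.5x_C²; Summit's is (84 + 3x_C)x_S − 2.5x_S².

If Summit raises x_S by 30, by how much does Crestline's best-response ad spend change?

18

Expanding Crestline's payoff: 48x_C + 3x_Sx_C − 2.5x_C².
∂π/∂x_C = 48 + 3x_S − 5x_C = 0, so x_C = 9.6 + 0.6x_S.
The reaction-function slope is 0.6, so a 30-unit rise in x_S moves x_C by 0.6 × 30 = 18. Crestline's best response rises — the actions are strategic complements.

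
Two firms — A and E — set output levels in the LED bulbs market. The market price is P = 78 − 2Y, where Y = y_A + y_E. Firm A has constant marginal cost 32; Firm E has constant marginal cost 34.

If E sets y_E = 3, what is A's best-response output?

10

Firm A's profit: π = y_A(78 − 2(y_A + y_E)) − 32y_A.
∂π/∂y_A = 46 − 4y_A − 2y_E = 0, so y_A = 11.5 − 0.5y_E.
At y_E = 3: y_A = 11.5 − 0.5·3 = 10.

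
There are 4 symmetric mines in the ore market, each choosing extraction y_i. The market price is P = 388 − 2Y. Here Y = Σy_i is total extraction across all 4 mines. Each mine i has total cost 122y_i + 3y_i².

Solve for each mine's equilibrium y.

A representative mine's profit is π_i = y_i(388 − 2Y) − 122y_i − 3y_i², with Y = y_i + Σ_{j≠i} y_j.
First-order condition: 266 − 10y_i − 2Σ_{j≠i} y_j = 0.
With identical mines, set every y_j = y: then 266 − 10y − 6y = 0, i.e. y = 266/16 = 16.625.

16.625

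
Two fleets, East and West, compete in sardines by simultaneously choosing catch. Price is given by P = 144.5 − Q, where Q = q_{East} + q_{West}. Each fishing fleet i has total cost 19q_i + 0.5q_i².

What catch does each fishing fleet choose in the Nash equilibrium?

31.375

Fishing fleet East's profit: π = q_{East}(144.5 − (q_{East} + q_{West})) − 19q_{East} − 0.5q_{East}².
∂π/∂q_{East} = 125.5 − 3q_{East} − q_{West} = 0, so q_{East} = 251/6 − (1/3)q_{West}.
The game is symmetric, so in equilibrium q_{West} = q_{East}: the reaction function gives (4/3)q_{East} = 251/6, hence q_{East} = 31.375.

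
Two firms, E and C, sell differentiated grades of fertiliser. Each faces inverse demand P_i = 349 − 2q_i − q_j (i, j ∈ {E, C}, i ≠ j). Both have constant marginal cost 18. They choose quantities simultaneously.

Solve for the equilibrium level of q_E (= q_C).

66.2

Firm E's profit: π = q_E(349 − 2q_E − q_C) − 18q_E.
∂π/∂q_E = 331 − 4q_E − q_C = 0 ⇒ q_E = 82.75 − 0.25q_C.
The game is symmetric, so in equilibrium q_C = q_E: the reaction function gives 1.25q_E = 82.75, hence q_E = 66.2.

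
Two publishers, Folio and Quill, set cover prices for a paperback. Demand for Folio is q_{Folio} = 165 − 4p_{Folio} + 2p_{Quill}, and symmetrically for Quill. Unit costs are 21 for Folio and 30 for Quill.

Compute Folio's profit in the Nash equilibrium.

Folio's profit: π = (p_{Folio} − 21)(165 − 4p_{Folio} + 2p_{Quill}).
∂π/∂p_{Folio} = 249 − 8p_{Folio} + 2p_{Quill} = 0 ⇒ p_{Folio} = 31.125 + 0.25p_{Quill}.
Similarly p_{Quill} = 35.625 + 0.25p_{Folio}.
Plugging p_{Quill} into Folio's best response: p_{Folio} = 31.125 + 0.25(35.625 + 0.25p_{Folio}) ⇒ 0.9375p_{Folio} = 1281/32, so p_{Folio} = 42.7.
Then p_{Quill} = 35.625 + 0.25·42.7 = 46.3.
q_{Folio} = 165 − 4·42.7 + 2·46.3 = 86.8.
Profit = (42.7 − 21)·86.8 = 1883.56.

1883.56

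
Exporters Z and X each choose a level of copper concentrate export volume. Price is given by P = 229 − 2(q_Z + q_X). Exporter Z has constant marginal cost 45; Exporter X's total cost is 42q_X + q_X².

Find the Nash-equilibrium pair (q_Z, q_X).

Exporter Z's profit: π = q_Z(229 − 2(q_Z + q_X)) − 45q_Z.
∂π/∂q_Z = 184 − 4q_Z − 2q_X = 0, so q_Z = 46 − 0.5q_X.
For X: ∂π/∂q_X = 187 − 6q_X − 2q_Z = 0 ⇒ q_X = 187/6 − (1/3)q_Z.
Plugging q_X into Z's best response: q_Z = 46 − 0.5(187/6 − (1/3)q_Z) ⇒ (5/6)q_Z = 365/12, so q_Z = 36.5.
Then q_X = 187/6 − (1/3)·36.5 = 19.

36.5, 19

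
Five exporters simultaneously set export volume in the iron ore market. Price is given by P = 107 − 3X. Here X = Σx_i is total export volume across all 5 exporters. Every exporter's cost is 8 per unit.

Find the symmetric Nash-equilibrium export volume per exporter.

5.5

A representative exporter's profit is π_i = x_i(107 − 3X) − 8x_i, with X = x_i + Σ_{j≠i} x_j.
First-order condition: 99 − 6x_i − 3Σ_{j≠i} x_j = 0.
In a symmetric equilibrium every exporter chooses the same x, so Σ_{j≠i} x_j = 4x. The condition becomes 99 − 18x = 0, giving x = 99/18 = 5.5.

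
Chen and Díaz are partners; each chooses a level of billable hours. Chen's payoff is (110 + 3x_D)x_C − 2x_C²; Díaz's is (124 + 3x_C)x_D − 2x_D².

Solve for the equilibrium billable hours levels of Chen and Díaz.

Expanding Chen's payoff: 110x_C + 3x_Dx_C − 2x_C².
∂π/∂x_C = 110 + 3x_D − 4x_C = 0, so x_C = 27.5 + 0.75x_D.
Likewise for Díaz: x_D = 31 + 0.75x_C.
Solving the two reaction functions simultaneously: (1 − (0.75)(0.75))x_C = 27.5 + 0.75·31, so 0.4375x_C = 50.75 and x_C = 116.
Then x_D = 31 + 0.75·116 = 118.

116, 118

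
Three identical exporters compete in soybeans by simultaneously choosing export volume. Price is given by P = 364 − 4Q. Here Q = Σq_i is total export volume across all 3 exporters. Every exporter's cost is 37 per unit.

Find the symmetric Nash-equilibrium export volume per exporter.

A representative exporter's profit is π_i = q_i(364 − 4Q) − 37q_i, with Q = q_i + Σ_{j≠i} q_j.
First-order condition: 327 − 8q_i − 4Σ_{j≠i} q_j = 0.
Imposing symmetry (q_j = q for all j) turns Σ_{j≠i} q_j into 2q, so 327 = 16q and q = 20.4375.

20.4375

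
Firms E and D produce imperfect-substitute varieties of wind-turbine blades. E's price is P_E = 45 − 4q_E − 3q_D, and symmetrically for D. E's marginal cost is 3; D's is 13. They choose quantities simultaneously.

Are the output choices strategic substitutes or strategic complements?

Firm E's profit: π = q_E(45 − 4q_E − 3q_D) − 3q_E.
∂π/∂q_E = 42 − 8q_E − 3q_D = 0 ⇒ q_E = 5.25 − 0.375q_D.
The best-response slope dq_E/dq_D = −0.375 < 0: the reaction function is downward-sloping, so the choices are strategic substitutes.

strategic substitutes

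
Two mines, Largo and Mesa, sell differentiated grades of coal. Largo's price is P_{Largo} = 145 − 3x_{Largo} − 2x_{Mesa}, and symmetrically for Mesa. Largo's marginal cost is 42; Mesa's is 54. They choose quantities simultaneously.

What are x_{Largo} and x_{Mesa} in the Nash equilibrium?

Mine Largo's profit: π = x_{Largo}(145 − 3x_{Largo} − 2x_{Mesa}) − 42x_{Largo}.
∂π/∂x_{Largo} = 103 − 6x_{Largo} − 2x_{Mesa} = 0 ⇒ x_{Largo} = 103/6 − (1/3)x_{Mesa}.
Similarly x_{Mesa} = 91/6 − (1/3)x_{Largo}.
Substituting the second reaction function into the first: x_{Largo} = 103/6 − (1/3)(91/6 − (1/3)x_{Largo}), which gives (8/9)x_{Largo} = 109/9 ⇒ x_{Largo} = 13.625.
Then x_{Mesa} = 91/6 − (1/3)·13.625 = 10.625.

13.625, 10.625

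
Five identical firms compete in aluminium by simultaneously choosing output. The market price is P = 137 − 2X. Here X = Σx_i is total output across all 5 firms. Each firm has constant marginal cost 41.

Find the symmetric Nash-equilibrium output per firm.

A representative firm's profit is π_i = x_i(137 − 2X) − 41x_i, with X = x_i + Σ_{j≠i} x_j.
First-order condition: 96 − 4x_i − 2Σ_{j≠i} x_j = 0.
Imposing symmetry (x_j = x for all j) turns Σ_{j≠i} x_j into 4x, so 96 = 12x and x = 8.

8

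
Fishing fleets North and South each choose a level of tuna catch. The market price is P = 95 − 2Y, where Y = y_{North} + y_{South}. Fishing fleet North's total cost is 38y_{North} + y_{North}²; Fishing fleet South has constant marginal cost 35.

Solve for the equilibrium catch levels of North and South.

Fishing fleet North's profit: π = y_{North}(95 − 2(y_{North} + y_{South})) − 38y_{North} − y_{North}².
∂π/∂y_{North} = 57 − 6y_{North} − 2y_{South} = 0, so y_{North} = 9.5 − (1/3)y_{South}.
For South: ∂π/∂y_{South} = 60 − 4y_{South} − 2y_{North} = 0 ⇒ y_{South} = 15 − 0.5y_{North}.
Substituting the second reaction function into the first: y_{North} = 9.5 − (1/3)(15 − 0.5y_{North}), which gives (5/6)y_{North} = 4.5 ⇒ y_{North} = 5.4.
Then y_{South} = 15 − 0.5·5.4 = 12.3.

5.4, 12.3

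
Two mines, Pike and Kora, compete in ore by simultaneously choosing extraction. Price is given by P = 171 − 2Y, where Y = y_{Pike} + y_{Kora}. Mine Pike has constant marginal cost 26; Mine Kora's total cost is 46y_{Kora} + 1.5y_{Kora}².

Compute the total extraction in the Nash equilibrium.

40.625

Mine Pike's profit: π = y_{Pike}(171 − 2(y_{Pike} + y_{Kora})) − 26y_{Pike}.
∂π/∂y_{Pike} = 145 − 4y_{Pike} − 2y_{Kora} = 0, so y_{Pike} = 36.25 − 0.5y_{Kora}.
For Kora: ∂π/∂y_{Kora} = 125 − 7y_{Kora} − 2y_{Pike} = 0 ⇒ y_{Kora} = 125/7 − (2/7)y_{Pike}.
Substituting the second reaction function into the first: y_{Pike} = 36.25 − 0.5(125/7 − (2/7)y_{Pike}), which gives (6/7)y_{Pike} = 765/28 ⇒ y_{Pike} = 31.875.
Then y_{Kora} = 125/7 − (2/7)·31.875 = 8.75.
Total extraction: 31.875 + 8.75 = 40.625.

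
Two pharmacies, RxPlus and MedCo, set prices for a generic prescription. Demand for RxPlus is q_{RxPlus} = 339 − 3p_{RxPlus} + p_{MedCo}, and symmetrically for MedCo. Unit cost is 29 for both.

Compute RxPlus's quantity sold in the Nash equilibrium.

168.6

RxPlus's profit: π = (p_{RxPlus} − 29)(339 − 3p_{RxPlus} + p_{MedCo}).
∂π/∂p_{RxPlus} = 426 − 6p_{RxPlus} + p_{MedCo} = 0 ⇒ p_{RxPlus} = 71 + (1/6)p_{MedCo}.
The game is symmetric, so in equilibrium p_{MedCo} = p_{RxPlus}: the reaction function gives (5/6)p_{RxPlus} = 71, hence p_{RxPlus} = 85.2.
q_{RxPlus} = 339 − 3·85.2 + 85.2 = 168.6.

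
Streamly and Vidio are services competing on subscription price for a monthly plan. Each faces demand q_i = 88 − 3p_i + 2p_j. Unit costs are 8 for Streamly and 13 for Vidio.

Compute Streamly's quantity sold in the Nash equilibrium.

62.8125

Streamly's profit: π = (p_{Streamly} − 8)(88 − 3p_{Streamly} + 2p_{Vidio}).
∂π/∂p_{Streamly} = 112 − 6p_{Streamly} + 2p_{Vidio} = 0 ⇒ p_{Streamly} = 56/3 + (1/3)p_{Vidio}.
Similarly p_{Vidio} = 127/6 + (1/3)p_{Streamly}.
Plugging p_{Vidio} into Streamly's best response: p_{Streamly} = 56/3 + (1/3)(127/6 + (1/3)p_{Streamly}) ⇒ (8/9)p_{Streamly} = 463/18, so p_{Streamly} = 28.9375.
Then p_{Vidio} = 127/6 + (1/3)·28.9375 = 30.8125.
q_{Streamly} = 88 − 3·28.9375 + 2·30.8125 = 62.8125.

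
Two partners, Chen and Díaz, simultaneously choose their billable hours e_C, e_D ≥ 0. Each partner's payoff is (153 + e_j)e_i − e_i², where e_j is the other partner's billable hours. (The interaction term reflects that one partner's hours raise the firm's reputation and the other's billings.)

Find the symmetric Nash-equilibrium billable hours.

153

Chen's payoff is (153 + e_D)e_C − e_C².
∂π/∂e_C = 153 + e_D − 2e_C = 0, so e_C = 76.5 + 0.5e_D.
By symmetry e_D = e_C; substituting into the reaction function, 0.5e_C = 76.5 and e_C = 153.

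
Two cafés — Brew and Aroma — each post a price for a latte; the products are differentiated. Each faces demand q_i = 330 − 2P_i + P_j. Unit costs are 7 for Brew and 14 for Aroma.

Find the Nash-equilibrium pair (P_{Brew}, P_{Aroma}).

Brew's profit: π = (P_{Brew} − 7)(330 − 2P_{Brew} + P_{Aroma}).
∂π/∂P_{Brew} = 344 − 4P_{Brew} + P_{Aroma} = 0 ⇒ P_{Brew} = 86 + 0.25P_{Aroma}.
Similarly P_{Aroma} = 89.5 + 0.25P_{Brew}.
Substituting the second reaction function into the first: P_{Brew} = 86 + 0.25(89.5 + 0.25P_{Brew}), which gives 0.9375P_{Brew} = 108.375 ⇒ P_{Brew} = 115.6.
Then P_{Aroma} = 89.5 + 0.25·115.6 = 118.4.

115.6, 118.4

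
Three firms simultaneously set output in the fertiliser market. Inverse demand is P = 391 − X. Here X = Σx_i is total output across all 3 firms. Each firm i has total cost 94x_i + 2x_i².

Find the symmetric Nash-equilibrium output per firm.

A representative firm's profit is π_i = x_i(391 − X) − 94x_i − 2x_i², with X = x_i + Σ_{j≠i} x_j.
First-order condition: 297 − 6x_i − Σ_{j≠i} x_j = 0.
With identical firms, set every x_j = x: then 297 − 6x − 2x = 0, i.e. x = 297/8 = 37.125.

37.125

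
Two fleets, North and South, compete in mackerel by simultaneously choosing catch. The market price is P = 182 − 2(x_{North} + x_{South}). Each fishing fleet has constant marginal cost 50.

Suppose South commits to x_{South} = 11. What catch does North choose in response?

27.5

Fishing fleet North's profit: π = x_{North}(182 − 2(x_{North} + x_{South})) − 50x_{North}.
∂π/∂x_{North} = 132 − 4x_{North} − 2x_{South} = 0, so x_{North} = 33 − 0.5x_{South}.
At x_{South} = 11: x_{North} = 33 − 0.5·11 = 27.5.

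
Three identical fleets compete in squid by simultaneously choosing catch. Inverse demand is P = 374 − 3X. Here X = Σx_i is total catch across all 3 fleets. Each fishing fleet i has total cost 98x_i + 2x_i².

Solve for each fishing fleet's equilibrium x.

A representative fishing fleet's profit is π_i = x_i(374 − 3X) − 98x_i − 2x_i², with X = x_i + Σ_{j≠i} x_j.
First-order condition: 276 − 10x_i − 3Σ_{j≠i} x_j = 0.
In a symmetric equilibrium every fishing fleet chooses the same x, so Σ_{j≠i} x_j = 2x. The condition becomes 276 − 16x = 0, giving x = 276/16 = 17.25.

17.25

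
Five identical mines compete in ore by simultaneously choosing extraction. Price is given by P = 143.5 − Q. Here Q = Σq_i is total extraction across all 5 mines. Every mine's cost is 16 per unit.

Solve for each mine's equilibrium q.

A representative mine's profit is π_i = q_i(143.5 − Q) − 16q_i, with Q = q_i + Σ_{j≠i} q_j.
First-order condition: 127.5 − 2q_i − Σ_{j≠i} q_j = 0.
Imposing symmetry (q_j = q for all j) turns Σ_{j≠i} q_j into 4q, so 127.5 = 6q and q = 21.25.

21.25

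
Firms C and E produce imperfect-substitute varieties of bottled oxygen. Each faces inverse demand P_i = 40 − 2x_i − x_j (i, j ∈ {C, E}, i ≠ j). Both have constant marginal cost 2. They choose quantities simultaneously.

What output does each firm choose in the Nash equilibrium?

7.6

Firm C's profit: π = x_C(40 − 2x_C − x_E) − 2x_C.
∂π/∂x_C = 38 − 4x_C − x_E = 0 ⇒ x_C = 9.5 − 0.25x_E.
Setting x_C = x_E in the reaction function: x_C = 9.5 − 0.25x_C, so x_C = 9.5 / 1.25 = 7.6.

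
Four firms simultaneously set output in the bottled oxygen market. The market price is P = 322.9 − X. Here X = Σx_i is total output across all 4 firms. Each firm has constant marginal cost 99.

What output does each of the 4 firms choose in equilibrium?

A representative firm's profit is π_i = x_i(322.9 − X) − 99x_i, with X = x_i + Σ_{j≠i} x_j.
First-order condition: 223.9 − 2x_i − Σ_{j≠i} x_j = 0.
In a symmetric equilibrium every firm chooses the same x, so Σ_{j≠i} x_j = 3x. The condition becomes 223.9 − 5x = 0, giving x = 223.9/5 = 44.78.

44.78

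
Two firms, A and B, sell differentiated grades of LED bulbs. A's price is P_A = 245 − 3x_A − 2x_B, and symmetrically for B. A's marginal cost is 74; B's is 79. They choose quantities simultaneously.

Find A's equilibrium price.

Firm A's profit: π = x_A(245 − 3x_A − 2x_B) − 74x_A.
∂π/∂x_A = 171 − 6x_A − 2x_B = 0 ⇒ x_A = 28.5 − (1/3)x_B.
Similarly x_B = 83/3 − (1/3)x_A.
Plugging x_B into A's best response: x_A = 28.5 − (1/3)(83/3 − (1/3)x_A) ⇒ (8/9)x_A = 347/18, so x_A = 21.6875.
Then x_B = 83/3 − (1/3)·21.6875 = 20.4375.
P_A = 245 − 3·21.6875 − 2·20.4375 = 139.0625.

139.0625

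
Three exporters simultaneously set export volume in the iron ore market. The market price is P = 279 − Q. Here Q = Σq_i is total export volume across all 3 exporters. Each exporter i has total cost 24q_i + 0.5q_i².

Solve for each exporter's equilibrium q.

51

A representative exporter's profit is π_i = q_i(279 − Q) − 24q_i − 0.5q_i², with Q = q_i + Σ_{j≠i} q_j.
First-order condition: 255 − 3q_i − Σ_{j≠i} q_j = 0.
Imposing symmetry (q_j = q for all j) turns Σ_{j≠i} q_j into 2q, so 255 = 5q and q = 51.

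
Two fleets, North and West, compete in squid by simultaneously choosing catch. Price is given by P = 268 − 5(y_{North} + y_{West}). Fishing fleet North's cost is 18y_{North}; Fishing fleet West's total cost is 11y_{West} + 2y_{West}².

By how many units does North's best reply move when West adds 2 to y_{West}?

-1

Fishing fleet North's profit: π = y_{North}(268 − 5(y_{North} + y_{West})) − 18y_{North}.
∂π/∂y_{North} = 250 − 10y_{North} − 5y_{West} = 0, so y_{North} = 25 − 0.5y_{West}.
The reaction-function slope is −0.5, so a 2-unit rise in y_{West} moves y_{North} by −0.5 × 2 = −1. North's best response falls — the actions are strategic substitutes.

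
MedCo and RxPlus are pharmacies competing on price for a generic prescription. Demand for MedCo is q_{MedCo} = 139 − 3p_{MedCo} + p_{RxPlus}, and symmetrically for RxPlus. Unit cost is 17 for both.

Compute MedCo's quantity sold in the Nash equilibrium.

63

MedCo's profit: π = (p_{MedCo} − 17)(139 − 3p_{MedCo} + p_{RxPlus}).
∂π/∂p_{MedCo} = 190 − 6p_{MedCo} + p_{RxPlus} = 0 ⇒ p_{MedCo} = 95/3 + (1/6)p_{RxPlus}.
By symmetry p_{RxPlus} = p_{MedCo}; substituting into the reaction function, (5/6)p_{MedCo} = 95/3 and p_{MedCo} = 38.
q_{MedCo} = 139 − 3·38 + 38 = 63.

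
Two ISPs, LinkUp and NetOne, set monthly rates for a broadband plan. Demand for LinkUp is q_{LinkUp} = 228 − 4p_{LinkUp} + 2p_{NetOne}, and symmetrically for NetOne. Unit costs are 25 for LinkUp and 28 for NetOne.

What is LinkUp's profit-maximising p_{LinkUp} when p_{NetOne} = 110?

LinkUp's profit: π = (p_{LinkUp} − 25)(228 − 4p_{LinkUp} + 2p_{NetOne}).
∂π/∂p_{LinkUp} = 328 − 8p_{LinkUp} + 2p_{NetOne} = 0 ⇒ p_{LinkUp} = 41 + 0.25p_{NetOne}.
At p_{NetOne} = 110: p_{LinkUp} = 41 + 0.25·110 = 68.5.

68.5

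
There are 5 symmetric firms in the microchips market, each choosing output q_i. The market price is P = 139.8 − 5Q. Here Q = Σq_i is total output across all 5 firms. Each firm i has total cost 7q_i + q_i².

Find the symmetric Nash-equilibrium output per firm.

A representative firm's profit is π_i = q_i(139.8 − 5Q) − 7q_i − q_i², with Q = q_i + Σ_{j≠i} q_j.
First-order condition: 132.8 − 12q_i − 5Σ_{j≠i} q_j = 0.
In a symmetric equilibrium every firm chooses the same q, so Σ_{j≠i} q_j = 4q. The condition becomes 132.8 − 32q = 0, giving q = 132.8/32 = 4.15.

4.15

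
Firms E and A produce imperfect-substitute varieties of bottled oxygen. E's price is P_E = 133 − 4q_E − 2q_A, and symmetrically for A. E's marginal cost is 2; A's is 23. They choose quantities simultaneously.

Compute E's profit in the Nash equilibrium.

Firm E's profit: π = q_E(133 − 4q_E − 2q_A) − 2q_E.
∂π/∂q_E = 131 − 8q_E − 2q_A = 0 ⇒ q_E = 16.375 − 0.25q_A.
Similarly q_A = 13.75 − 0.25q_E.
Solving the two reaction functions simultaneously: (1 − (−0.25)(−0.25))q_E = 16.375 − 0.25·13.75, so 0.9375q_E = 12.9375 and q_E = 13.8.
Then q_A = 13.75 − 0.25·13.8 = 10.3.
P_E = 133 − 4·13.8 − 2·10.3 = 57.2.
Profit = (57.2 − 2)·13.8 = 761.76.

761.76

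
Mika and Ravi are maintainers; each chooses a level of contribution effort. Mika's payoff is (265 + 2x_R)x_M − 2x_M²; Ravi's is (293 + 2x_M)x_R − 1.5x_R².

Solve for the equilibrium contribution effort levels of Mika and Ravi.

Expanding Mika's payoff: 265x_M + 2x_Rx_M − 2x_M².
∂π/∂x_M = 265 + 2x_R − 4x_M = 0, so x_M = 66.25 + 0.5x_R.
Likewise for Ravi: x_R = 293/3 + (2/3)x_M.
Solving the two reaction functions simultaneously: (1 − (0.5)(2/3))x_M = 66.25 + 0.5·(293/3), so (2/3)x_M = 1381/12 and x_M = 172.625.
Then x_R = 293/3 + (2/3)·172.625 = 212.75.

172.625, 212.75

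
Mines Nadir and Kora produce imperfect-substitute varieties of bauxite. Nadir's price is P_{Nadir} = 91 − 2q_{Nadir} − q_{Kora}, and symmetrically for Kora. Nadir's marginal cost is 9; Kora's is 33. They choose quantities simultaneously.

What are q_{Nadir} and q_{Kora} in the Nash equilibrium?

18, 10

Mine Nadir's profit: π = q_{Nadir}(91 − 2q_{Nadir} − q_{Kora}) − 9q_{Nadir}.
∂π/∂q_{Nadir} = 82 − 4q_{Nadir} − q_{Kora} = 0 ⇒ q_{Nadir} = 20.5 − 0.25q_{Kora}.
Similarly q_{Kora} = 14.5 − 0.25q_{Nadir}.
Plugging q_{Kora} into Nadir's best response: q_{Nadir} = 20.5 − 0.25(14.5 − 0.25q_{Nadir}) ⇒ 0.9375q_{Nadir} = 16.875, so q_{Nadir} = 18.
Then q_{Kora} = 14.5 − 0.25·18 = 10.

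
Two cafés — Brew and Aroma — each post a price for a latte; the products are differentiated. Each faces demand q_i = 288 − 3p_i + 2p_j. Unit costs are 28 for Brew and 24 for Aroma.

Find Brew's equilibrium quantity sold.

192.75

Brew's profit: π = (p_{Brew} − 28)(288 − 3p_{Brew} + 2p_{Aroma}).
∂π/∂p_{Brew} = 372 − 6p_{Brew} + 2p_{Aroma} = 0 ⇒ p_{Brew} = 62 + (1/3)p_{Aroma}.
Similarly p_{Aroma} = 60 + (1/3)p_{Brew}.
Solving the two reaction functions simultaneously: (1 − (1/3)(1/3))p_{Brew} = 62 + (1/3)·60, so (8/9)p_{Brew} = 82 and p_{Brew} = 92.25.
Then p_{Aroma} = 60 + (1/3)·92.25 = 90.75.
q_{Brew} = 288 − 3·92.25 + 2·90.75 = 192.75.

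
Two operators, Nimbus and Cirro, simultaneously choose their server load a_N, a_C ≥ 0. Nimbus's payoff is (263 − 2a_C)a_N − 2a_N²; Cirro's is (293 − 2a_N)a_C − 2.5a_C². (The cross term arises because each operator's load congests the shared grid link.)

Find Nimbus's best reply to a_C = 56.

Expanding Nimbus's payoff: 263a_N − 2a_Ca_N − 2a_N².
∂π/∂a_N = 263 − 2a_C − 4a_N = 0, so a_N = 65.75 − 0.5a_C.
At a_C = 56: a_N = 65.75 − 0.5·56 = 37.75.

37.75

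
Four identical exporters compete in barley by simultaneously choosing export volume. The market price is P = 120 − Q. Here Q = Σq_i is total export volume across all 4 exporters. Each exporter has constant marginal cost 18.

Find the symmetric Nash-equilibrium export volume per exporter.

20.4

A representative exporter's profit is π_i = q_i(120 − Q) − 18q_i, with Q = q_i + Σ_{j≠i} q_j.
First-order condition: 102 − 2q_i − Σ_{j≠i} q_j = 0.
With identical exporters, set every q_j = q: then 102 − 2q − 3q = 0, i.e. q = 102/5 = 20.4.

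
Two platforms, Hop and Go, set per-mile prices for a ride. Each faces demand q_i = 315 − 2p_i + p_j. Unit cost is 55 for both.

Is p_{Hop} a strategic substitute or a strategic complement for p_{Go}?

Hop's profit: π = (p_{Hop} − 55)(315 − 2p_{Hop} + p_{Go}).
∂π/∂p_{Hop} = 425 − 4p_{Hop} + p_{Go} = 0 ⇒ p_{Hop} = 106.25 + 0.25p_{Go}.
The best-response slope dp_{Hop}/dp_{Go} = 0.25 > 0: the reaction function is upward-sloping, so the choices are strategic complements.

strategic complements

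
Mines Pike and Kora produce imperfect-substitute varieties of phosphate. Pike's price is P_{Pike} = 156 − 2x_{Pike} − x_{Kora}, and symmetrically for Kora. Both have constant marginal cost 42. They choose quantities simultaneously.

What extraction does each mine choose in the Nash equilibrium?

22.8

Mine Pike's profit: π = x_{Pike}(156 − 2x_{Pike} − x_{Kora}) − 42x_{Pike}.
∂π/∂x_{Pike} = 114 − 4x_{Pike} − x_{Kora} = 0 ⇒ x_{Pike} = 28.5 − 0.25x_{Kora}.
The game is symmetric, so in equilibrium x_{Kora} = x_{Pike}: the reaction function gives 1.25x_{Pike} = 28.5, hence x_{Pike} = 22.8.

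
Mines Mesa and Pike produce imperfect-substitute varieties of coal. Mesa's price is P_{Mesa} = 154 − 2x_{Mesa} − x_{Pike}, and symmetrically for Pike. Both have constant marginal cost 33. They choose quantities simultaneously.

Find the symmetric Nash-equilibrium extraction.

24.2

Mine Mesa's profit: π = x_{Mesa}(154 − 2x_{Mesa} − x_{Pike}) − 33x_{Mesa}.
∂π/∂x_{Mesa} = 121 − 4x_{Mesa} − x_{Pike} = 0 ⇒ x_{Mesa} = 30.25 − 0.25x_{Pike}.
Setting x_{Mesa} = x_{Pike} in the reaction function: x_{Mesa} = 30.25 − 0.25x_{Mesa}, so x_{Mesa} = 30.25 / 1.25 = 24.2.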